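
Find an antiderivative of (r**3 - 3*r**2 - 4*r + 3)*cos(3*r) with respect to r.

Use integration by parts with u = r**3 - 3*r**2 - 4*r + 3, dv = cos(3*r) dr, so v = sin(3*r)/3.
Apply parts 3 times (tabular method): alternate signs, differentiate u down to 0, integrate dv up.

r**3*sin(3*r)/3 - r**2*sin(3*r) + r**2*cos(3*r)/3 - 14*r*sin(3*r)/9 - 2*r*cos(3*r)/3 + 11*sin(3*r)/9 - 14*cos(3*r)/27 + C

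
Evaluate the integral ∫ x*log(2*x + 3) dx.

x**2*log(2*x + 3)/2 - x**2/4 + 3*x/4 - 9*log(2*x + 3)/8 + C

Use integration by parts with u = log(2*x + 3), dv = x dx.
Then du = 2/(2*x + 3) dx and v = x**2/2.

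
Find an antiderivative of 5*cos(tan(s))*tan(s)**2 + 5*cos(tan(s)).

5*sin(tan(s)) + C

Let u = tan(s), so du = (tan(s)**2 + 1) ds.
Rewriting, the integral becomes 5·∫ cos(u) du = 5·sin(u).
Substituting back, u = tan(s).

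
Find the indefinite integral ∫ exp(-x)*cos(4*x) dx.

Let I denote the integral. Integrate by parts with u = cos(4*x), dv = exp(-x) dx, so v = -exp(-x): I = -exp(-x)*cos(4*x) − 4·∫ exp(-x)*sin(4*x) dx.
Apply parts again with u = sin(4*x), dv = exp(-x) dx: ∫ exp(-x)*sin(4*x) dx = -exp(-x)*sin(4*x) + 4·I. Substituting back brings back I: I = 4*exp(-x)*sin(4*x) - exp(-x)*cos(4*x) − 16·I.
Solving for I: (1 + 16)·I equals the remaining terms, so I = (1/17)·(4*exp(-x)*sin(4*x) - exp(-x)*cos(4*x)).

4*exp(-x)*sin(4*x)/17 - exp(-x)*cos(4*x)/17 + C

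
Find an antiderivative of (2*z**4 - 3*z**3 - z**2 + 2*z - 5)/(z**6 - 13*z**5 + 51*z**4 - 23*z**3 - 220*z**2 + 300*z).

-log(z)/60 - 3341*log(z - 5)/2940 + 73*log(z - 3)/60 - log(z - 2)/24 - 43*log(z + 2)/1960 - 57/(14*z - 70) + C

Factor the denominator: z*(z - 5)**2*(z - 3)*(z - 2)*(z + 2).
Partial-fraction decomposition: -43/(1960*(z + 2)) - 1/(24*(z - 2)) + 73/(60*(z - 3)) - 3341/(2940*(z - 5)) + 57/(14*(z - 5)**2) - 1/(60*z).
Integrate each term; A/(z−a) gives A·log|z−a|; A/(z−a)² gives −A/(z−a).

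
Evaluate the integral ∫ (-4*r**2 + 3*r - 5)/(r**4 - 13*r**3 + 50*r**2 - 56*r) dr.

Factor the denominator: r*(r - 7)*(r - 4)*(r - 2).
Partial-fraction decomposition: -3/(4*(r - 2)) + 19/(8*(r - 4)) - 12/(7*(r - 7)) + 5/(56*r).
Integrate each term: A/(r−a) contributes A·log|r−a|.

5*log(r)/56 - 12*log(r - 7)/7 + 19*log(r - 4)/8 - 3*log(r - 2)/4 + C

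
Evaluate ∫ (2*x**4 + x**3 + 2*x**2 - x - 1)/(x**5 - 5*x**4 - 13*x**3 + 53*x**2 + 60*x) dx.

Factor the denominator: x*(x - 5)*(x - 4)*(x + 1)*(x + 3).
Partial-fraction decomposition: 155/(336*(x + 3)) - 1/(20*(x + 1)) - 603/(140*(x - 4)) + 473/(80*(x - 5)) - 1/(60*x).
Integrate each term: A/(x−a) contributes A·log|x−a|.

-log(x)/60 + 473*log(x - 5)/80 - 603*log(x - 4)/140 - log(x + 1)/20 + 155*log(x + 3)/336 + C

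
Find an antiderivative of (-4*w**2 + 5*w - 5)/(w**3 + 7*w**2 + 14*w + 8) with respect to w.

Factor the denominator: (w + 1)*(w + 2)*(w + 4).
Partial-fraction decomposition: -89/(6*(w + 4)) + 31/(2*(w + 2)) - 14/(3*(w + 1)).
Integrate each term: A/(w−a) contributes A·log|w−a|.

-14*log(w + 1)/3 + 31*log(w + 2)/2 - 89*log(w + 4)/6 + C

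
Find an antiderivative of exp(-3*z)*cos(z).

exp(-3*z)*sin(z)/10 - 3*exp(-3*z)*cos(z)/10 + C

Let I denote the integral. Integrate by parts with u = cos(z), dv = exp(-3*z) dz, so v = -exp(-3*z)/3: I = -exp(-3*z)*cos(z)/3 − (1/3)·∫ exp(-3*z)*sin(z) dz.
Apply parts again with u = sin(z), dv = exp(-3*z) dz: ∫ exp(-3*z)*sin(z) dz = -exp(-3*z)*sin(z)/3 + (1/3)·I. Substituting back brings back I: I = exp(-3*z)*sin(z)/9 - exp(-3*z)*cos(z)/3 − (1/9)·I.
Solving for I: (1 + 1/9)·I equals the remaining terms, so I = (9/10)·(exp(-3*z)*sin(z)/9 - exp(-3*z)*cos(z)/3).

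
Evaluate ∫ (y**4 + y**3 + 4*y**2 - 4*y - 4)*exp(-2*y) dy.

(-4*y**4 - 12*y**3 - 34*y**2 - 18*y + 7)*exp(-2*y)/8 + C

Use integration by parts with u = y**4 + y**3 + 4*y**2 - 4*y - 4, dv = exp(-2*y) dy, so v = -exp(-2*y)/2.
Apply parts 4 times (tabular method): alternate signs, differentiate u down to 0, integrate dv up.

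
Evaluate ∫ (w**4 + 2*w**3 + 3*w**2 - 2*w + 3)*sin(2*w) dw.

Use integration by parts with u = w**4 + 2*w**3 + 3*w**2 - 2*w + 3, dv = sin(2*w) dw, so v = -cos(2*w)/2.
Apply parts 4 times (tabular method): alternate signs, differentiate u down to 0, integrate dv up.

-w**4*cos(2*w)/2 + w**3*sin(2*w) - w**3*cos(2*w) + 3*w**2*sin(2*w)/2 + 5*w*cos(2*w)/2 - 5*sin(2*w)/4 - 3*cos(2*w)/2 + C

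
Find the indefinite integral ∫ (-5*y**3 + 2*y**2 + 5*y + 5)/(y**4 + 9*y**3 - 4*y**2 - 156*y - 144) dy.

Factor the denominator: (y - 4)*(y + 1)*(y + 6)**2.
Partial-fraction decomposition: -2209/(500*(y + 6)) + 1127/(50*(y + 6)**2) - 7/(125*(y + 1)) - 263/(500*(y - 4)).
Integrate each term; A/(y−a) gives A·log|y−a|; A/(y−a)² gives −A/(y−a).

-263*log(y - 4)/500 - 7*log(y + 1)/125 - 2209*log(y + 6)/500 - 1127/(50*y + 300) + C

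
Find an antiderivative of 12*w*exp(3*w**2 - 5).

2*exp(3*w**2 - 5) + C

Let u = 3*w**2 - 5, so du = (6*w) dw.
Rewriting, the integral becomes 2·∫ e^u du = 2·e^u.
Substituting back, u = 3*w**2 - 5.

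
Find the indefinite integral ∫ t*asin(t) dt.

Use integration by parts with u = arcsin(t), dv = t dt.
Then du = 1/sqrt(-t**2 + 1) dt.

t**2*asin(t)/2 + t*sqrt(-t**2 + 1)/4 - asin(t)/4 + C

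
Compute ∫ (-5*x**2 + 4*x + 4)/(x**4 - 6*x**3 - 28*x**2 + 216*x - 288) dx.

-19*log(x - 6)/12 + 3*log(x - 4)/2 - log(x - 2)/8 + 5*log(x + 6)/24 + C

Factor the denominator: (x - 6)*(x - 4)*(x - 2)*(x + 6).
Partial-fraction decomposition: 5/(24*(x + 6)) - 1/(8*(x - 2)) + 3/(2*(x - 4)) - 19/(12*(x - 6)).
Integrate each term: A/(x−a) contributes A·log|x−a|.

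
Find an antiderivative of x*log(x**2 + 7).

Let u = x**2 + 7, so du = (2*x) dx.
The integral becomes (1/2)·∫ log(u) du; integrate by parts with u′=log(u), dv′=du.

x**2*log(x**2 + 7)/2 - x**2/2 + 7*log(x**2 + 7)/2 + C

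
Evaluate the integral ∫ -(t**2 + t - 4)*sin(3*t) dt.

Use integration by parts with u = t**2 + t - 4, dv = -sin(3*t) dt, so v = cos(3*t)/3.
Apply parts 2 times (tabular method): alternate signs, differentiate u down to 0, integrate dv up.

t**2*cos(3*t)/3 - 2*t*sin(3*t)/9 + t*cos(3*t)/3 - sin(3*t)/9 - 38*cos(3*t)/27 + C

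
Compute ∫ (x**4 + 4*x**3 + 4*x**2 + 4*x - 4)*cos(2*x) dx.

x**4*sin(2*x)/2 + 2*x**3*sin(2*x) + x**3*cos(2*x) + x**2*sin(2*x)/2 + 3*x**2*cos(2*x) - x*sin(2*x) + x*cos(2*x)/2 - 9*sin(2*x)/4 - cos(2*x)/2 + C

Use integration by parts with u = x**4 + 4*x**3 + 4*x**2 + 4*x - 4, dv = cos(2*x) dx, so v = sin(2*x)/2.
Apply parts 4 times (tabular method): alternate signs, differentiate u down to 0, integrate dv up.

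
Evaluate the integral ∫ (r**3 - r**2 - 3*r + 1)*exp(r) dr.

Use integration by parts with u = r**3 - r**2 - 3*r + 1, dv = exp(r) dr, so v = exp(r).
Apply parts 3 times (tabular method): alternate signs, differentiate u down to 0, integrate dv up.

(r**3 - 4*r**2 + 5*r - 4)*exp(r) + C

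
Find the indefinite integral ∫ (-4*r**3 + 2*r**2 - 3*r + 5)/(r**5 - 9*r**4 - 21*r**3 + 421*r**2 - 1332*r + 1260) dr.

Factor the denominator: (r - 6)*(r - 5)*(r - 3)*(r - 2)*(r + 7).
Partial-fraction decomposition: 187/(1755*(r + 7)) + 25/(108*(r - 2)) - 47/(30*(r - 3)) + 115/(18*(r - 5)) - 805/(156*(r - 6)).
Integrate each term: A/(r−a) contributes A·log|r−a|.

-805*log(r - 6)/156 + 115*log(r - 5)/18 - 47*log(r - 3)/30 + 25*log(r - 2)/108 + 187*log(r + 7)/1755 + C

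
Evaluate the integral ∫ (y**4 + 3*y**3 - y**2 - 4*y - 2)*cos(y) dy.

Use integration by parts with u = y**4 + 3*y**3 - y**2 - 4*y - 2, dv = cos(y) dy, so v = sin(y).
Apply parts 4 times (tabular method): alternate signs, differentiate u down to 0, integrate dv up.

y**4*sin(y) + 3*y**3*sin(y) + 4*y**3*cos(y) - 13*y**2*sin(y) + 9*y**2*cos(y) - 22*y*sin(y) - 26*y*cos(y) + 24*sin(y) - 22*cos(y) + C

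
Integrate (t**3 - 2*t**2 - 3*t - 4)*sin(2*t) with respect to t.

Use integration by parts with u = t**3 - 2*t**2 - 3*t - 4, dv = sin(2*t) dt, so v = -cos(2*t)/2.
Apply parts 3 times (tabular method): alternate signs, differentiate u down to 0, integrate dv up.

-t**3*cos(2*t)/2 + 3*t**2*sin(2*t)/4 + t**2*cos(2*t) - t*sin(2*t) + 9*t*cos(2*t)/4 - 9*sin(2*t)/8 + 3*cos(2*t)/2 + C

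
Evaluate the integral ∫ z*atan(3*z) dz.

z**2*atan(3*z)/2 - z/6 + atan(3*z)/18 + C

Use integration by parts with u = arctan(3*z), dv = z dz.
Then du = 3/(9*z**2 + 1) dz.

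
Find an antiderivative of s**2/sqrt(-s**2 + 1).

-s*sqrt(-s**2 + 1)/2 + asin(s)/2 + C

Substitute s = sin(θ), so ds = cos(θ) dθ and the radical becomes sqrt(-s**2 + 1) = cos(θ) by the Pythagorean identity.
Integrate the resulting trig expression in θ, then back-substitute θ = asin(s), sin(θ) = s, cos(θ) = sqrt(-s**2 + 1) (absorbing any constant into C).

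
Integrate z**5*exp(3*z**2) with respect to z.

Let u = z², du = 2z dz; rewrite as (1/2)∫ u^2·exp(3u) du.
Now integrate by parts 2 times.

(9*z**4 - 6*z**2 + 2)*exp(3*z**2)/54 + C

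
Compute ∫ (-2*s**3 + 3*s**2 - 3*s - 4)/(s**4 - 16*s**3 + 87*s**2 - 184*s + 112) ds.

Factor the denominator: (s - 7)*(s - 4)**2*(s - 1).
Partial-fraction decomposition: 1/(9*(s - 1)) + 25/(3*(s - 4)) + 32/(3*(s - 4)**2) - 94/(9*(s - 7)).
Integrate each term; A/(s−a) gives A·log|s−a|; A/(s−a)² gives −A/(s−a).

-94*log(s - 7)/9 + 25*log(s - 4)/3 + log(s - 1)/9 - 32/(3*s - 12) + C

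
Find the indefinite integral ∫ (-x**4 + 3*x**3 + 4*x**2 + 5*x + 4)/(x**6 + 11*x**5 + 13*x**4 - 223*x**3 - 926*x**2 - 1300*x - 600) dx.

-11*log(x - 5)/2940 + log(x + 1)/120 + 563*log(x + 2)/1176 - 307*log(x + 5)/120 + 83*log(x + 6)/40 + 5/(14*x + 28) + C

Factor the denominator: (x - 5)*(x + 1)*(x + 2)**2*(x + 5)*(x + 6).
Partial-fraction decomposition: 83/(40*(x + 6)) - 307/(120*(x + 5)) + 563/(1176*(x + 2)) - 5/(14*(x + 2)**2) + 1/(120*(x + 1)) - 11/(2940*(x - 5)).
Integrate each term; A/(x−a) gives A·log|x−a|; A/(x−a)² gives −A/(x−a).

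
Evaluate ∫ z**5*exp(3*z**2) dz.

(9*z**4 - 6*z**2 + 2)*exp(3*z**2)/54 + C

Let u = z², du = 2z dz; rewrite as (1/2)∫ u^2·exp(3u) du.
Now integrate by parts 2 times.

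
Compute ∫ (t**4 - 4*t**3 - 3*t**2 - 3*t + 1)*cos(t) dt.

Use integration by parts with u = t**4 - 4*t**3 - 3*t**2 - 3*t + 1, dv = cos(t) dt, so v = sin(t).
Apply parts 4 times (tabular method): alternate signs, differentiate u down to 0, integrate dv up.

t**4*sin(t) - 4*t**3*sin(t) + 4*t**3*cos(t) - 15*t**2*sin(t) - 12*t**2*cos(t) + 21*t*sin(t) - 30*t*cos(t) + 31*sin(t) + 21*cos(t) + C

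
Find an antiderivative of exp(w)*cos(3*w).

3*exp(w)*sin(3*w)/10 + exp(w)*cos(3*w)/10 + C

Let I denote the integral. Integrate by parts with u = cos(3*w), dv = exp(w) dw, so v = exp(w): I = exp(w)*cos(3*w) + 3·∫ exp(w)*sin(3*w) dw.
Apply parts again with u = sin(3*w), dv = exp(w) dw: ∫ exp(w)*sin(3*w) dw = exp(w)*sin(3*w) − 3·I. Substituting back brings back I: I = 3*exp(w)*sin(3*w) + exp(w)*cos(3*w) − 9·I.
Solving for I: (1 + 9)·I equals the remaining terms, so I = (1/10)·(3*exp(w)*sin(3*w) + exp(w)*cos(3*w)).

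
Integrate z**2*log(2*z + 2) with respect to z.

Use integration by parts with u = log(2*z + 2), dv = z**2 dz.
Then du = 2/(2*z + 2) dz and v = z**3/3.

z**3*log(2*z + 2)/3 - z**3/9 + z**2/6 - z/3 + log(z + 1)/3 + C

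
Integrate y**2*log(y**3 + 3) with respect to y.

Let u = y**3 + 3, so du = (3*y**2) dy.
The integral becomes (1/3)·∫ log(u) du; integrate by parts with u′=log(u), dv′=du.

y**3*log(y**3 + 3)/3 - y**3/3 + log(y**3 + 3) + C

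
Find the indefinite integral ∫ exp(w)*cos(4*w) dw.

4*exp(w)*sin(4*w)/17 + exp(w)*cos(4*w)/17 + C

Let I denote the integral. Integrate by parts with u = cos(4*w), dv = exp(w) dw, so v = exp(w): I = exp(w)*cos(4*w) + 4·∫ exp(w)*sin(4*w) dw.
Apply parts again with u = sin(4*w), dv = exp(w) dw: ∫ exp(w)*sin(4*w) dw = exp(w)*sin(4*w) − 4·I. Substituting back brings back I: I = 4*exp(w)*sin(4*w) + exp(w)*cos(4*w) − 16·I.
Solving for I: (1 + 16)·I equals the remaining terms, so I = (1/17)·(4*exp(w)*sin(4*w) + exp(w)*cos(4*w)).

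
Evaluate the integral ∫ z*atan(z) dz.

z**2*atan(z)/2 - z/2 + atan(z)/2 + C

Use integration by parts with u = arctan(z), dv = z dz.
Then du = 1/(z**2 + 1) dz.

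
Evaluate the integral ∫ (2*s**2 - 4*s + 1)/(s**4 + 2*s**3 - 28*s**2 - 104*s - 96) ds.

Factor the denominator: (s - 6)*(s + 2)**2*(s + 4).
Partial-fraction decomposition: -49/(40*(s + 4)) + 147/(128*(s + 2)) - 17/(16*(s + 2)**2) + 49/(640*(s - 6)).
Integrate each term; A/(s−a) gives A·log|s−a|; A/(s−a)² gives −A/(s−a).

49*log(s - 6)/640 + 147*log(s + 2)/128 - 49*log(s + 4)/40 + 17/(16*s + 32) + C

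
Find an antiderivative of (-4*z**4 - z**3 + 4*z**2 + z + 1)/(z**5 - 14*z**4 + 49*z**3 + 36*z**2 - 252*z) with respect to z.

Factor the denominator: z*(z - 7)*(z - 6)*(z - 3)*(z + 2).
Partial-fraction decomposition: -41/(720*(z + 2)) - 311/(180*(z - 3)) + 5249/(144*(z - 6)) - 9743/(252*(z - 7)) - 1/(252*z).
Integrate each term: A/(z−a) contributes A·log|z−a|.

-log(z)/252 - 9743*log(z - 7)/252 + 5249*log(z - 6)/144 - 311*log(z - 3)/180 - 41*log(z + 2)/720 + C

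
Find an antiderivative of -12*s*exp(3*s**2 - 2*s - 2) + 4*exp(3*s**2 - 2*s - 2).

-2*exp(3*s**2 - 2*s - 2) + C

Let u = 3*s**2 - 2*s - 2, so du = (6*s - 2) ds.
Rewriting, the integral becomes -2·∫ e^u du = -2·e^u.
Substituting back, u = 3*s**2 - 2*s - 2.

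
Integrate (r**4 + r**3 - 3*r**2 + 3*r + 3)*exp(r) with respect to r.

Use integration by parts with u = r**4 + r**3 - 3*r**2 + 3*r + 3, dv = exp(r) dr, so v = exp(r).
Apply parts 4 times (tabular method): alternate signs, differentiate u down to 0, integrate dv up.

(r**4 - 3*r**3 + 6*r**2 - 9*r + 12)*exp(r) + C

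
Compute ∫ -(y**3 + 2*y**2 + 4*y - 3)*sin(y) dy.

y**3*cos(y) - 3*y**2*sin(y) + 2*y**2*cos(y) - 4*y*sin(y) - 2*y*cos(y) + 2*sin(y) - 7*cos(y) + C

Use integration by parts with u = y**3 + 2*y**2 + 4*y - 3, dv = -sin(y) dy, so v = cos(y).
Apply parts 3 times (tabular method): alternate signs, differentiate u down to 0, integrate dv up.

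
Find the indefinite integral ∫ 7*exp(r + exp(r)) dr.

7*exp(exp(r)) + C

Let u = exp(r), so du = (exp(r)) dr.
Rewriting, the integral becomes 7·∫ e^u du = 7·e^u.
Substituting back, u = exp(r).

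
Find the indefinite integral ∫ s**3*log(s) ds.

s**4*log(s)/4 - s**4/16 + C

Use integration by parts with u = log(s), dv = s**3 ds.
Then du = 1/s ds and v = s**4/4.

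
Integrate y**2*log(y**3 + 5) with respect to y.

Let u = y**3 + 5, so du = (3*y**2) dy.
The integral becomes (1/3)·∫ log(u) du; integrate by parts with u′=log(u), dv′=du.

y**3*log(y**3 + 5)/3 - y**3/3 + 5*log(y**3 + 5)/3 + C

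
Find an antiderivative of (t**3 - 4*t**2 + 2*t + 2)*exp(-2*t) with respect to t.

Use integration by parts with u = t**3 - 4*t**2 + 2*t + 2, dv = exp(-2*t) dt, so v = -exp(-2*t)/2.
Apply parts 3 times (tabular method): alternate signs, differentiate u down to 0, integrate dv up.

(-4*t**3 + 10*t**2 + 2*t - 7)*exp(-2*t)/8 + C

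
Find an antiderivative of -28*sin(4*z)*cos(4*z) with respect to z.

Let u = cos(4*z), so du = (-4*sin(4*z)) dz.
Rewriting, the integral becomes 7·∫ u^1 du = 7·u^2/2.
Substituting back, u = cos(4*z).

7*cos(4*z)**2/2 + C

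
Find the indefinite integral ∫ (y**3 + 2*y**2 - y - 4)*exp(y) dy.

Use integration by parts with u = y**3 + 2*y**2 - y - 4, dv = exp(y) dy, so v = exp(y).
Apply parts 3 times (tabular method): alternate signs, differentiate u down to 0, integrate dv up.

(y**3 - y**2 + y - 5)*exp(y) + C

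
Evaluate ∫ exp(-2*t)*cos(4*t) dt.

exp(-2*t)*sin(4*t)/5 - exp(-2*t)*cos(4*t)/10 + C

Let I denote the integral. Integrate by parts with u = cos(4*t), dv = exp(-2*t) dt, so v = -exp(-2*t)/2: I = -exp(-2*t)*cos(4*t)/2 − 2·∫ exp(-2*t)*sin(4*t) dt.
Apply parts again with u = sin(4*t), dv = exp(-2*t) dt: ∫ exp(-2*t)*sin(4*t) dt = -exp(-2*t)*sin(4*t)/2 + 2·I. Substituting back brings back I: I = exp(-2*t)*sin(4*t) - exp(-2*t)*cos(4*t)/2 − 4·I.
Solving for I: (1 + 4)·I equals the remaining terms, so I = (1/5)·(exp(-2*t)*sin(4*t) - exp(-2*t)*cos(4*t)/2).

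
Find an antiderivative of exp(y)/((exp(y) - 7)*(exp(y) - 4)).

log(exp(y) - 7)/3 - log(exp(y) - 4)/3 + C

Let u = e^y, du = e^y dy.
The integral becomes ∫ du/((u-7)(u-4)); decompose into partial fractions.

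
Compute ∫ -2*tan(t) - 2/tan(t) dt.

-2*log(tan(t)) + C

Let u = tan(t), so du = (tan(t)**2 + 1) dt.
Rewriting, the integral becomes -2·∫ 1/u du = -2·log(u).
Substituting back, u = tan(t).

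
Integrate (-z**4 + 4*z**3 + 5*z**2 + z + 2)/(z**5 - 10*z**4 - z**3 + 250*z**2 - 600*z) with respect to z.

-log(z)/300 - 61*log(z - 6)/33 - 7*log(z - 5)/50 + 43*log(z - 4)/36 - 1003*log(z + 5)/4950 + C

Factor the denominator: z*(z - 6)*(z - 5)*(z - 4)*(z + 5).
Partial-fraction decomposition: -1003/(4950*(z + 5)) + 43/(36*(z - 4)) - 7/(50*(z - 5)) - 61/(33*(z - 6)) - 1/(300*z).
Integrate each term: A/(z−a) contributes A·log|z−a|.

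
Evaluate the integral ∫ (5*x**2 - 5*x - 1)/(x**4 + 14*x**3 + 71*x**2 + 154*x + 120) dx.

Factor the denominator: (x + 2)*(x + 3)*(x + 4)*(x + 5).
Partial-fraction decomposition: -149/(6*(x + 5)) + 99/(2*(x + 4)) - 59/(2*(x + 3)) + 29/(6*(x + 2)).
Integrate each term: A/(x−a) contributes A·log|x−a|.

29*log(x + 2)/6 - 59*log(x + 3)/2 + 99*log(x + 4)/2 - 149*log(x + 5)/6 + C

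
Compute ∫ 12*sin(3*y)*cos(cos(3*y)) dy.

-4*sin(cos(3*y)) + C

Let u = cos(3*y), so du = (-3*sin(3*y)) dy.
Rewriting, the integral becomes -4·∫ cos(u) du = -4·sin(u).
Substituting back, u = cos(3*y).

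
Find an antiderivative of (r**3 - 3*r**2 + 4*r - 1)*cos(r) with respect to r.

r**3*sin(r) - 3*r**2*sin(r) + 3*r**2*cos(r) - 2*r*sin(r) - 6*r*cos(r) + 5*sin(r) - 2*cos(r) + C

Use integration by parts with u = r**3 - 3*r**2 + 4*r - 1, dv = cos(r) dr, so v = sin(r).
Apply parts 3 times (tabular method): alternate signs, differentiate u down to 0, integrate dv up.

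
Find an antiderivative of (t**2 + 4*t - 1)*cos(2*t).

t**2*sin(2*t)/2 + 2*t*sin(2*t) + t*cos(2*t)/2 - 3*sin(2*t)/4 + cos(2*t) + C

Use integration by parts with u = t**2 + 4*t - 1, dv = cos(2*t) dt, so v = sin(2*t)/2.
Apply parts 2 times (tabular method): alternate signs, differentiate u down to 0, integrate dv up.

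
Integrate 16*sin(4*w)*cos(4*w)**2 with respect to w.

-4*cos(4*w)**3/3 + C

Let u = cos(4*w), so du = (-4*sin(4*w)) dw.
Rewriting, the integral becomes -4·∫ u^2 du = -4·u^3/3.
Substituting back, u = cos(4*w).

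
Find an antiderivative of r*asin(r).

Use integration by parts with u = arcsin(r), dv = r dr.
Then du = 1/sqrt(-r**2 + 1) dr.

r**2*asin(r)/2 + r*sqrt(-r**2 + 1)/4 - asin(r)/4 + C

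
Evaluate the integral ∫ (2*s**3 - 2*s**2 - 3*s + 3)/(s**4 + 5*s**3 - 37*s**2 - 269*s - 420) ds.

19*log(s - 7)/44 + 3*log(s + 3) - 145*log(s + 4)/11 + 47*log(s + 5)/4 + C

Factor the denominator: (s - 7)*(s + 3)*(s + 4)*(s + 5).
Partial-fraction decomposition: 47/(4*(s + 5)) - 145/(11*(s + 4)) + 3/(s + 3) + 19/(44*(s - 7)).
Integrate each term: A/(s−a) contributes A·log|s−a|.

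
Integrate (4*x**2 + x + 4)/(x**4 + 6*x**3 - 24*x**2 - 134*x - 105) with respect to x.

109*log(x - 5)/576 - 7*log(x + 1)/72 + 37*log(x + 3)/64 - 193*log(x + 7)/288 + C

Factor the denominator: (x - 5)*(x + 1)*(x + 3)*(x + 7).
Partial-fraction decomposition: -193/(288*(x + 7)) + 37/(64*(x + 3)) - 7/(72*(x + 1)) + 109/(576*(x - 5)).
Integrate each term: A/(x−a) contributes A·log|x−a|.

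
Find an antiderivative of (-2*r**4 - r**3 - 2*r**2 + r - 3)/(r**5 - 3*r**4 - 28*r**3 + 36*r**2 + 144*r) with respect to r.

Factor the denominator: r*(r - 6)*(r - 3)*(r + 2)*(r + 4).
Partial-fraction decomposition: -487/(560*(r + 4)) + 37/(160*(r + 2)) + 23/(35*(r - 3)) - 959/(480*(r - 6)) - 1/(48*r).
Integrate each term: A/(r−a) contributes A·log|r−a|.

-log(r)/48 - 959*log(r - 6)/480 + 23*log(r - 3)/35 + 37*log(r + 2)/160 - 487*log(r + 4)/560 + C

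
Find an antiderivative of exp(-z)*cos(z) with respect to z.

exp(-z)*sin(z)/2 - exp(-z)*cos(z)/2 + C

Let I denote the integral. Integrate by parts with u = cos(z), dv = exp(-z) dz, so v = -exp(-z): I = -exp(-z)*cos(z) − ∫ exp(-z)*sin(z) dz.
Apply parts again with u = sin(z), dv = exp(-z) dz: ∫ exp(-z)*sin(z) dz = -exp(-z)*sin(z) + I. Substituting back brings back I: I = exp(-z)*sin(z) - exp(-z)*cos(z) − I.
Solving for I: (1 + 1)·I equals the remaining terms, so I = (1/2)·(exp(-z)*sin(z) - exp(-z)*cos(z)).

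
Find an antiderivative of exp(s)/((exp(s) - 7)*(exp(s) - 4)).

log(exp(s) - 7)/3 - log(exp(s) - 4)/3 + C

Let u = e^s, du = e^s ds.
The integral becomes ∫ du/((u-4)(u-7)); decompose into partial fractions.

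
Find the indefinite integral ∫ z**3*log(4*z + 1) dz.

z**4*log(4*z + 1)/4 - z**4/16 + z**3/48 - z**2/128 + z/256 - log(4*z + 1)/1024 + C

Use integration by parts with u = log(4*z + 1), dv = z**3 dz.
Then du = 4/(4*z + 1) dz and v = z**4/4.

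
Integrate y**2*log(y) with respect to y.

Use integration by parts with u = log(y), dv = y**2 dy.
Then du = 1/y dy and v = y**3/3.

y**3*log(y)/3 - y**3/9 + C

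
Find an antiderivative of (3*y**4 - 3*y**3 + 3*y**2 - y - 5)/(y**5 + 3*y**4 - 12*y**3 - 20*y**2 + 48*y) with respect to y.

Factor the denominator: y*(y - 2)**2*(y + 3)*(y + 4).
Partial-fraction decomposition: 1007/(144*(y + 4)) - 349/(75*(y + 3)) + 172/(225*(y - 2)) + 29/(60*(y - 2)**2) - 5/(48*y).
Integrate each term; A/(y−a) gives A·log|y−a|; A/(y−a)² gives −A/(y−a).

-5*log(y)/48 + 172*log(y - 2)/225 - 349*log(y + 3)/75 + 1007*log(y + 4)/144 - 29/(60*y - 120) + C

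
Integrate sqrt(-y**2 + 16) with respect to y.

y*sqrt(-y**2 + 16)/2 + 8*asin(y/4) + C

Substitute y = 4·sin(θ), so dy = 4·cos(θ) dθ and the radical becomes sqrt(-y**2 + 16) = 4·cos(θ) by the Pythagorean identity.
Integrate the resulting trig expression in θ, then back-substitute θ = asin(y/4), sin(θ) = y/4, cos(θ) = sqrt(-y**2 + 16)/4 (absorbing any constant into C).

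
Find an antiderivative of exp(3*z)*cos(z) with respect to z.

Let I denote the integral. Integrate by parts with u = cos(z), dv = exp(3*z) dz, so v = exp(3*z)/3: I = exp(3*z)*cos(z)/3 + (1/3)·∫ exp(3*z)*sin(z) dz.
Apply parts again with u = sin(z), dv = exp(3*z) dz: ∫ exp(3*z)*sin(z) dz = exp(3*z)*sin(z)/3 − (1/3)·I. Substituting back brings back I: I = exp(3*z)*sin(z)/9 + exp(3*z)*cos(z)/3 − (1/9)·I.
Solving for I: (1 + 1/9)·I equals the remaining terms, so I = (9/10)·(exp(3*z)*sin(z)/9 + exp(3*z)*cos(z)/3).

exp(3*z)*sin(z)/10 + 3*exp(3*z)*cos(z)/10 + C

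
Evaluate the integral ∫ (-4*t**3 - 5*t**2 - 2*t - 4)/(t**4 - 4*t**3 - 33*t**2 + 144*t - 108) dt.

Factor the denominator: (t - 6)*(t - 3)*(t - 1)*(t + 6).
Partial-fraction decomposition: -173/(189*(t + 6)) - 3/(14*(t - 1)) + 163/(54*(t - 3)) - 53/(9*(t - 6)).
Integrate each term: A/(t−a) contributes A·log|t−a|.

-53*log(t - 6)/9 + 163*log(t - 3)/54 - 3*log(t - 1)/14 - 173*log(t + 6)/189 + C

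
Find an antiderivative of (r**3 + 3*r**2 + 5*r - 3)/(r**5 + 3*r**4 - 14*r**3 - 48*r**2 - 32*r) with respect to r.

Factor the denominator: r*(r - 4)*(r + 1)*(r + 2)*(r + 4).
Partial-fraction decomposition: -13/(64*(r + 4)) + 3/(8*(r + 2)) - 2/(5*(r + 1)) + 43/(320*(r - 4)) + 3/(32*r).
Integrate each term: A/(r−a) contributes A·log|r−a|.

3*log(r)/32 + 43*log(r - 4)/320 - 2*log(r + 1)/5 + 3*log(r + 2)/8 - 13*log(r + 4)/64 + C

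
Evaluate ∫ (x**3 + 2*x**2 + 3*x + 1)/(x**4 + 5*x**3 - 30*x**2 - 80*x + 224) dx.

Factor the denominator: (x - 4)*(x - 2)*(x + 4)*(x + 7).
Partial-fraction decomposition: 265/(297*(x + 7)) - 43/(144*(x + 4)) - 23/(108*(x - 2)) + 109/(176*(x - 4)).
Integrate each term: A/(x−a) contributes A·log|x−a|.

109*log(x - 4)/176 - 23*log(x - 2)/108 - 43*log(x + 4)/144 + 265*log(x + 7)/297 + C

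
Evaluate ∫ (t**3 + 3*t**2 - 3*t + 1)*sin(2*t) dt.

Use integration by parts with u = t**3 + 3*t**2 - 3*t + 1, dv = sin(2*t) dt, so v = -cos(2*t)/2.
Apply parts 3 times (tabular method): alternate signs, differentiate u down to 0, integrate dv up.

-t**3*cos(2*t)/2 + 3*t**2*sin(2*t)/4 - 3*t**2*cos(2*t)/2 + 3*t*sin(2*t)/2 + 9*t*cos(2*t)/4 - 9*sin(2*t)/8 + cos(2*t)/4 + C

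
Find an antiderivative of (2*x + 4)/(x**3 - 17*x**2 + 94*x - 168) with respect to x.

6*log(x - 7) - 8*log(x - 6) + 2*log(x - 4) + C

Factor the denominator: (x - 7)*(x - 6)*(x - 4).
Partial-fraction decomposition: 2/(x - 4) - 8/(x - 6) + 6/(x - 7).
Integrate each term: A/(x−a) contributes A·log|x−a|.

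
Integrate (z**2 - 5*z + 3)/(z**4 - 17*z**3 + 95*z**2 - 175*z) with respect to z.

Factor the denominator: z*(z - 7)*(z - 5)**2.
Partial-fraction decomposition: -59/(100*(z - 5)) - 3/(10*(z - 5)**2) + 17/(28*(z - 7)) - 3/(175*z).
Integrate each term; A/(z−a) gives A·log|z−a|; A/(z−a)² gives −A/(z−a).

-3*log(z)/175 + 17*log(z - 7)/28 - 59*log(z - 5)/100 + 3/(10*z - 50) + C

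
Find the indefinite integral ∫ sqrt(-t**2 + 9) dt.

t*sqrt(-t**2 + 9)/2 + 9*asin(t/3)/2 + C

Substitute t = 3·sin(θ), so dt = 3·cos(θ) dθ and the radical becomes sqrt(-t**2 + 9) = 3·cos(θ) by the Pythagorean identity.
Integrate the resulting trig expression in θ, then back-substitute θ = asin(t/3), sin(θ) = t/3, cos(θ) = sqrt(-t**2 + 9)/3 (absorbing any constant into C).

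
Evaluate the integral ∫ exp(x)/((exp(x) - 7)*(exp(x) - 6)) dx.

Let u = e^x, du = e^x dx.
The integral becomes ∫ du/((u-6)(u-7)); decompose into partial fractions.

log(exp(x) - 7) - log(exp(x) - 6) + C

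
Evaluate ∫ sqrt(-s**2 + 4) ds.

s*sqrt(-s**2 + 4)/2 + 2*asin(s/2) + C

Substitute s = 2·sin(θ), so ds = 2·cos(θ) dθ and the radical becomes sqrt(-s**2 + 4) = 2·cos(θ) by the Pythagorean identity.
Integrate the resulting trig expression in θ, then back-substitute θ = asin(s/2), sin(θ) = s/2, cos(θ) = sqrt(-s**2 + 4)/2 (absorbing any constant into C).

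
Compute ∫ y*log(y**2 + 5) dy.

y**2*log(y**2 + 5)/2 - y**2/2 + 5*log(y**2 + 5)/2 + C

Let u = y**2 + 5, so du = (2*y) dy.
The integral becomes (1/2)·∫ log(u) du; integrate by parts with u′=log(u), dv′=du.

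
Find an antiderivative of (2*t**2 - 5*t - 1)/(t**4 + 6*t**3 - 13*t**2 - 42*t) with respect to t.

Factor the denominator: t*(t - 3)*(t + 2)*(t + 7).
Partial-fraction decomposition: -66/(175*(t + 7)) + 17/(50*(t + 2)) + 1/(75*(t - 3)) + 1/(42*t).
Integrate each term: A/(t−a) contributes A·log|t−a|.

log(t)/42 + log(t - 3)/75 + 17*log(t + 2)/50 - 66*log(t + 7)/175 + C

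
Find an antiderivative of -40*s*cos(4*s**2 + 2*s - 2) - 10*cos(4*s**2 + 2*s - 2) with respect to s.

-5*sin(4*s**2 + 2*s - 2) + C

Let u = 4*s**2 + 2*s - 2, so du = (8*s + 2) ds.
Rewriting, the integral becomes -5·∫ cos(u) du = -5·sin(u).
Substituting back, u = 4*s**2 + 2*s - 2.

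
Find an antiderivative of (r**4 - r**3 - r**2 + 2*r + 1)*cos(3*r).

r**4*sin(3*r)/3 - r**3*sin(3*r)/3 + 4*r**3*cos(3*r)/9 - 7*r**2*sin(3*r)/9 - r**2*cos(3*r)/3 + 8*r*sin(3*r)/9 - 14*r*cos(3*r)/27 + 41*sin(3*r)/81 + 8*cos(3*r)/27 + C

Use integration by parts with u = r**4 - r**3 - r**2 + 2*r + 1, dv = cos(3*r) dr, so v = sin(3*r)/3.
Apply parts 4 times (tabular method): alternate signs, differentiate u down to 0, integrate dv up.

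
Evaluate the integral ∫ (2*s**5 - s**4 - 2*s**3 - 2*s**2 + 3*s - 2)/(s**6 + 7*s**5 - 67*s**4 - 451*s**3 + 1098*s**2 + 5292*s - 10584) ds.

3806*log(s - 7)/5915 - 17*log(s - 3)/162 + 7*log(s - 2)/720 - 5844251*log(s + 6)/219024 + 3545*log(s + 7)/126 - 4127/(234*s + 1404) + C

Factor the denominator: (s - 7)*(s - 3)*(s - 2)*(s + 6)**2*(s + 7).
Partial-fraction decomposition: 3545/(126*(s + 7)) - 5844251/(219024*(s + 6)) + 4127/(234*(s + 6)**2) + 7/(720*(s - 2)) - 17/(162*(s - 3)) + 3806/(5915*(s - 7)).
Integrate each term; A/(s−a) gives A·log|s−a|; A/(s−a)² gives −A/(s−a).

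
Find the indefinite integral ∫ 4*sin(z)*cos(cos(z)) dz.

-4*sin(cos(z)) + C

Let u = cos(z), so du = (-sin(z)) dz.
Rewriting, the integral becomes -4·∫ cos(u) du = -4·sin(u).
Substituting back, u = cos(z).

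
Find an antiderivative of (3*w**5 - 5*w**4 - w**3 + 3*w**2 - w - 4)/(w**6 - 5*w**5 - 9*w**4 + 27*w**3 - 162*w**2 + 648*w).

-log(w)/162 + 1673*log(w - 6)/810 - 317*log(w - 3)/1134 + 106*log(w + 4)/175 + 2489*log(w**2 + 9)/8100 + 391*atan(w/3)/1350 + C

Factor the denominator: w*(w - 6)*(w - 3)*(w + 4)*(w**2 + 9).
Partial-fraction decomposition: (2489*w + 3519)/(4050*(w**2 + 9)) + 106/(175*(w + 4)) - 317/(1134*(w - 3)) + 1673/(810*(w - 6)) - 1/(162*w).
Integrate each term; A/(w−a) gives A·log|w−a|; the (Bw+D)/(w²+p²) term gives a log and an atan.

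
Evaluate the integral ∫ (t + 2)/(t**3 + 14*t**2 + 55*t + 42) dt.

log(t + 1)/30 + 4*log(t + 6)/5 - 5*log(t + 7)/6 + C

Factor the denominator: (t + 1)*(t + 6)*(t + 7).
Partial-fraction decomposition: -5/(6*(t + 7)) + 4/(5*(t + 6)) + 1/(30*(t + 1)).
Integrate each term: A/(t−a) contributes A·log|t−a|.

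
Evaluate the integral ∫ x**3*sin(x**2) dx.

-x**2*cos(x**2)/2 + sin(x**2)/2 + C

Let u = x², du = 2x dx; rewrite as (1/2)∫ u^1·sin(1u) du.
Now integrate by parts 1 time.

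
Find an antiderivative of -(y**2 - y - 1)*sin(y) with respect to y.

y**2*cos(y) - 2*y*sin(y) - y*cos(y) + sin(y) - 3*cos(y) + C

Use integration by parts with u = y**2 - y - 1, dv = -sin(y) dy, so v = cos(y).
Apply parts 2 times (tabular method): alternate signs, differentiate u down to 0, integrate dv up.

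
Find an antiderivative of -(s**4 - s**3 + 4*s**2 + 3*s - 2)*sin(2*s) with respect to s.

Use integration by parts with u = s**4 - s**3 + 4*s**2 + 3*s - 2, dv = -sin(2*s) ds, so v = cos(2*s)/2.
Apply parts 4 times (tabular method): alternate signs, differentiate u down to 0, integrate dv up.

s**4*cos(2*s)/2 - s**3*sin(2*s) - s**3*cos(2*s)/2 + 3*s**2*sin(2*s)/4 + s**2*cos(2*s)/2 - s*sin(2*s)/2 + 9*s*cos(2*s)/4 - 9*sin(2*s)/8 - 5*cos(2*s)/4 + C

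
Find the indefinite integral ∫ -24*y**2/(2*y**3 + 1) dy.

Let u = 2*y**3 + 1, so du = (6*y**2) dy.
Rewriting, the integral becomes -4·∫ 1/u du = -4·log(u).
Substituting back, u = 2*y**3 + 1.

-4*log(2*y**3 + 1) + C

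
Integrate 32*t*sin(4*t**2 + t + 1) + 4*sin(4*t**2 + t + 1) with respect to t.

Let u = 4*t**2 + t + 1, so du = (8*t + 1) dt.
Rewriting, the integral becomes 4·∫ sin(u) du = 4·-cos(u).
Substituting back, u = 4*t**2 + t + 1.

-4*cos(4*t**2 + t + 1) + C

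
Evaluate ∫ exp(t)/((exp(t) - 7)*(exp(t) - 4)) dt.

Let u = e^t, du = e^t dt.
The integral becomes ∫ du/((u-7)(u-4)); decompose into partial fractions.

log(exp(t) - 7)/3 - log(exp(t) - 4)/3 + C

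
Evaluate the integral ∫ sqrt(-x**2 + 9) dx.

Substitute x = 3·sin(θ), so dx = 3·cos(θ) dθ and the radical becomes sqrt(-x**2 + 9) = 3·cos(θ) by the Pythagorean identity.
Integrate the resulting trig expression in θ, then back-substitute θ = asin(x/3), sin(θ) = x/3, cos(θ) = sqrt(-x**2 + 9)/3 (absorbing any constant into C).

x*sqrt(-x**2 + 9)/2 + 9*asin(x/3)/2 + C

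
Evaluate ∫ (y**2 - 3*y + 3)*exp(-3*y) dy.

Use integration by parts with u = y**2 - 3*y + 3, dv = exp(-3*y) dy, so v = -exp(-3*y)/3.
Apply parts 2 times (tabular method): alternate signs, differentiate u down to 0, integrate dv up.

(-9*y**2 + 21*y - 20)*exp(-3*y)/27 + C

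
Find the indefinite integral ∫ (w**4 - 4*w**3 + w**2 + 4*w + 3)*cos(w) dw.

Use integration by parts with u = w**4 - 4*w**3 + w**2 + 4*w + 3, dv = cos(w) dw, so v = sin(w).
Apply parts 4 times (tabular method): alternate signs, differentiate u down to 0, integrate dv up.

w**4*sin(w) - 4*w**3*sin(w) + 4*w**3*cos(w) - 11*w**2*sin(w) - 12*w**2*cos(w) + 28*w*sin(w) - 22*w*cos(w) + 25*sin(w) + 28*cos(w) + C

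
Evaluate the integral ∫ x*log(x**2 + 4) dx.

x**2*log(x**2 + 4)/2 - x**2/2 + 2*log(x**2 + 4) + C

Let u = x**2 + 4, so du = (2*x) dx.
The integral becomes (1/2)·∫ log(u) du; integrate by parts with u′=log(u), dv′=du.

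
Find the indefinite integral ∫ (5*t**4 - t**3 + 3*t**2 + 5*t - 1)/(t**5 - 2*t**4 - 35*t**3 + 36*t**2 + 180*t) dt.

Factor the denominator: t*(t - 6)*(t - 3)*(t + 2)*(t + 5).
Partial-fraction decomposition: 3299/(1320*(t + 5)) - 89/(240*(t + 2)) - 419/(360*(t - 3)) + 6401/(1584*(t - 6)) - 1/(180*t).
Integrate each term: A/(t−a) contributes A·log|t−a|.

-log(t)/180 + 6401*log(t - 6)/1584 - 419*log(t - 3)/360 - 89*log(t + 2)/240 + 3299*log(t + 5)/1320 + C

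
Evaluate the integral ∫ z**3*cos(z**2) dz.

z**2*sin(z**2)/2 + cos(z**2)/2 + C

Let u = z², du = 2z dz; rewrite as (1/2)∫ u^1·cos(1u) du.
Now integrate by parts 1 time.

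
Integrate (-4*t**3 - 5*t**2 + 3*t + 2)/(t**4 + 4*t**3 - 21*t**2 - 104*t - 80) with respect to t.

Factor the denominator: (t - 5)*(t + 1)*(t + 4)**2.
Partial-fraction decomposition: -677/(243*(t + 4)) + 166/(27*(t + 4)**2) + 1/(27*(t + 1)) - 304/(243*(t - 5)).
Integrate each term; A/(t−a) gives A·log|t−a|; A/(t−a)² gives −A/(t−a).

-304*log(t - 5)/243 + log(t + 1)/27 - 677*log(t + 4)/243 - 166/(27*t + 108) + C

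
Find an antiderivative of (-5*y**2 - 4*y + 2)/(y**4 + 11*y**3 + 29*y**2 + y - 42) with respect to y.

-7*log(y - 1)/96 + 2*log(y + 2)/3 - 31*log(y + 3)/16 + 43*log(y + 7)/32 + C

Factor the denominator: (y - 1)*(y + 2)*(y + 3)*(y + 7).
Partial-fraction decomposition: 43/(32*(y + 7)) - 31/(16*(y + 3)) + 2/(3*(y + 2)) - 7/(96*(y - 1)).
Integrate each term: A/(y−a) contributes A·log|y−a|.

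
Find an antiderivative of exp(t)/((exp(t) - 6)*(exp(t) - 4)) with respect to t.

log(exp(t) - 6)/2 - log(exp(t) - 4)/2 + C

Let u = e^t, du = e^t dt.
The integral becomes ∫ du/((u-4)(u-6)); decompose into partial fractions.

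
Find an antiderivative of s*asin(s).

s**2*asin(s)/2 + s*sqrt(-s**2 + 1)/4 - asin(s)/4 + C

Use integration by parts with u = arcsin(s), dv = s ds.
Then du = 1/sqrt(-s**2 + 1) ds.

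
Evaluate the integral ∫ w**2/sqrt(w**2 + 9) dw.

Substitute w = 3·tan(θ), so dw = 3·sec(θ)^2 dθ and the radical becomes sqrt(w**2 + 9) = 3·sec(θ) by the Pythagorean identity.
Integrate the resulting trig expression in θ, then back-substitute tan(θ) = w/3, sec(θ) = sqrt(w**2 + 9)/3 (absorbing any constant into C).

w*sqrt(w**2 + 9)/2 - 9*log(w + sqrt(w**2 + 9))/2 + C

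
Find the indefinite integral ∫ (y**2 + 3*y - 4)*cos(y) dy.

y**2*sin(y) + 3*y*sin(y) + 2*y*cos(y) - 6*sin(y) + 3*cos(y) + C

Use integration by parts with u = y**2 + 3*y - 4, dv = cos(y) dy, so v = sin(y).
Apply parts 2 times (tabular method): alternate signs, differentiate u down to 0, integrate dv up.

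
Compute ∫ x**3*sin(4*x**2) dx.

-x**2*cos(4*x**2)/8 + sin(4*x**2)/32 + C

Let u = x², du = 2x dx; rewrite as (1/2)∫ u^1·sin(4u) du.
Now integrate by parts 1 time.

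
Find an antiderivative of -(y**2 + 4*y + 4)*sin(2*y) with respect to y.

y**2*cos(2*y)/2 - y*sin(2*y)/2 + 2*y*cos(2*y) - sin(2*y) + 7*cos(2*y)/4 + C

Use integration by parts with u = y**2 + 4*y + 4, dv = -sin(2*y) dy, so v = cos(2*y)/2.
Apply parts 2 times (tabular method): alternate signs, differentiate u down to 0, integrate dv up.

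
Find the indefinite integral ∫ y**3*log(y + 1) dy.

Use integration by parts with u = log(y + 1), dv = y**3 dy.
Then du = 1/(y + 1) dy and v = y**4/4.

y**4*log(y + 1)/4 - y**4/16 + y**3/12 - y**2/8 + y/4 - log(y + 1)/4 + C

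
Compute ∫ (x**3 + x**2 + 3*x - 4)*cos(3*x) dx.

x**3*sin(3*x)/3 + x**2*sin(3*x)/3 + x**2*cos(3*x)/3 + 7*x*sin(3*x)/9 + 2*x*cos(3*x)/9 - 38*sin(3*x)/27 + 7*cos(3*x)/27 + C

Use integration by parts with u = x**3 + x**2 + 3*x - 4, dv = cos(3*x) dx, so v = sin(3*x)/3.
Apply parts 3 times (tabular method): alternate signs, differentiate u down to 0, integrate dv up.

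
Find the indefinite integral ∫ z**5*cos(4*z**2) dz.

Let u = z², du = 2z dz; rewrite as (1/2)∫ u^2·cos(4u) du.
Now integrate by parts 2 times.

z**4*sin(4*z**2)/8 + z**2*cos(4*z**2)/16 - sin(4*z**2)/64 + C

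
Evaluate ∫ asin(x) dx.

x*asin(x) + sqrt(-x**2 + 1) + C

Use integration by parts with u = arcsin(x), dv = dx.
Then du = 1/sqrt(-x**2 + 1) dx.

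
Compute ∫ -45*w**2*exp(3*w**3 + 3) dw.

Let u = 3*w**3 + 3, so du = (9*w**2) dw.
Rewriting, the integral becomes -5·∫ e^u du = -5·e^u.
Substituting back, u = 3*w**3 + 3.

-5*exp(3*w**3 + 3) + C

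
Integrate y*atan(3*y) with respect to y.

Use integration by parts with u = arctan(3*y), dv = y dy.
Then du = 3/(9*y**2 + 1) dy.

y**2*atan(3*y)/2 - y/6 + atan(3*y)/18 + C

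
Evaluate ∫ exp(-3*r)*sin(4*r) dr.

-3*exp(-3*r)*sin(4*r)/25 - 4*exp(-3*r)*cos(4*r)/25 + C

Let I denote the integral. Integrate by parts with u = sin(4*r), dv = exp(-3*r) dr, so v = -exp(-3*r)/3: I = -exp(-3*r)*sin(4*r)/3 + (4/3)·∫ exp(-3*r)*cos(4*r) dr.
Apply parts again with u = cos(4*r), dv = exp(-3*r) dr: ∫ exp(-3*r)*cos(4*r) dr = -exp(-3*r)*cos(4*r)/3 − (4/3)·I. Substituting back brings back I: I = -exp(-3*r)*sin(4*r)/3 - 4*exp(-3*r)*cos(4*r)/9 − (16/9)·I.
Solving for I: (1 + 16/9)·I equals the remaining terms, so I = (9/25)·(-exp(-3*r)*sin(4*r)/3 - 4*exp(-3*r)*cos(4*r)/9).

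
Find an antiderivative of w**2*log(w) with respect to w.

Use integration by parts with u = log(w), dv = w**2 dw.
Then du = 1/w dw and v = w**3/3.

w**3*log(w)/3 - w**3/9 + C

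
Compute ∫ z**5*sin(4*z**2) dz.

-z**4*cos(4*z**2)/8 + z**2*sin(4*z**2)/16 + cos(4*z**2)/64 + C

Let u = z², du = 2z dz; rewrite as (1/2)∫ u^2·sin(4u) du.
Now integrate by parts 2 times.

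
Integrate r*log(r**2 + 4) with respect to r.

r**2*log(r**2 + 4)/2 - r**2/2 + 2*log(r**2 + 4) + C

Let u = r**2 + 4, so du = (2*r) dr.
The integral becomes (1/2)·∫ log(u) du; integrate by parts with u′=log(u), dv′=du.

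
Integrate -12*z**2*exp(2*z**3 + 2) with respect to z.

Let u = 2*z**3 + 2, so du = (6*z**2) dz.
Rewriting, the integral becomes -2·∫ e^u du = -2·e^u.
Substituting back, u = 2*z**3 + 2.

-2*exp(2*z**3 + 2) + C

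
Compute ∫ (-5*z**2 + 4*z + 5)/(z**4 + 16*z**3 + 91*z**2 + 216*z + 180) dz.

Factor the denominator: (z + 2)*(z + 3)*(z + 5)*(z + 6).
Partial-fraction decomposition: 199/(12*(z + 6)) - 70/(3*(z + 5)) + 26/(3*(z + 3)) - 23/(12*(z + 2)).
Integrate each term: A/(z−a) contributes A·log|z−a|.

-23*log(z + 2)/12 + 26*log(z + 3)/3 - 70*log(z + 5)/3 + 199*log(z + 6)/12 + C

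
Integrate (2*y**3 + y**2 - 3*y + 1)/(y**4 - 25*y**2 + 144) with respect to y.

Factor the denominator: (y - 4)*(y - 3)*(y + 3)*(y + 4).
Partial-fraction decomposition: 99/(56*(y + 4)) - 5/(6*(y + 3)) - 55/(42*(y - 3)) + 19/(8*(y - 4)).
Integrate each term: A/(y−a) contributes A·log|y−a|.

19*log(y - 4)/8 - 55*log(y - 3)/42 - 5*log(y + 3)/6 + 99*log(y + 4)/56 + C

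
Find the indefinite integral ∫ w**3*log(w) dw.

Use integration by parts with u = log(w), dv = w**3 dw.
Then du = 1/w dw and v = w**4/4.

w**4*log(w)/4 - w**4/16 + C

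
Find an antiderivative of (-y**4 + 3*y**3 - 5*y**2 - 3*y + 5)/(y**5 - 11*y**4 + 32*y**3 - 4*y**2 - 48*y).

-5*log(y)/48 - 841*log(y - 6)/336 + 151*log(y - 4)/80 - 13*log(y - 2)/48 - log(y + 1)/105 + C

Factor the denominator: y*(y - 6)*(y - 4)*(y - 2)*(y + 1).
Partial-fraction decomposition: -1/(105*(y + 1)) - 13/(48*(y - 2)) + 151/(80*(y - 4)) - 841/(336*(y - 6)) - 5/(48*y).
Integrate each term: A/(y−a) contributes A·log|y−a|.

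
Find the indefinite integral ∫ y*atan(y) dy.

y**2*atan(y)/2 - y/2 + atan(y)/2 + C

Use integration by parts with u = arctan(y), dv = y dy.
Then du = 1/(y**2 + 1) dy.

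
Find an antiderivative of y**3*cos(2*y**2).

y**2*sin(2*y**2)/4 + cos(2*y**2)/8 + C

Let u = y², du = 2y dy; rewrite as (1/2)∫ u^1·cos(2u) du.
Now integrate by parts 1 time.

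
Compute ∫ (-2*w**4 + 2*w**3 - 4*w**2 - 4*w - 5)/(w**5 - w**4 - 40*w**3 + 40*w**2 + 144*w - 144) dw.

-2333*log(w - 6)/1920 + 45*log(w - 2)/128 - 13*log(w - 1)/105 + 61*log(w + 2)/384 - 3149*log(w + 6)/2688 + C

Factor the denominator: (w - 6)*(w - 2)*(w - 1)*(w + 2)*(w + 6).
Partial-fraction decomposition: -3149/(2688*(w + 6)) + 61/(384*(w + 2)) - 13/(105*(w - 1)) + 45/(128*(w - 2)) - 2333/(1920*(w - 6)).
Integrate each term: A/(w−a) contributes A·log|w−a|.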